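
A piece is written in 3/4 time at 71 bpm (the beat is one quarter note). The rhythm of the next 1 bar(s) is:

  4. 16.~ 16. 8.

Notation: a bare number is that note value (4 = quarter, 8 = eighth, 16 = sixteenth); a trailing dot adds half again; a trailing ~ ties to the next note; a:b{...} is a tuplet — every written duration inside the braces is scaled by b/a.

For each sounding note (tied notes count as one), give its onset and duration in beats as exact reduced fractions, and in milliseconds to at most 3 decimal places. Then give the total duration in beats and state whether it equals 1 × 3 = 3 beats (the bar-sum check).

1) 0.0ms=0b +1267.606ms=3/2b
2) 1267.606ms=3/2b +633.803ms=3/4b
3) 1901.408ms=9/4b +633.803ms=3/4b
Σ=3b of 3 (71bpm 3/4) — PASS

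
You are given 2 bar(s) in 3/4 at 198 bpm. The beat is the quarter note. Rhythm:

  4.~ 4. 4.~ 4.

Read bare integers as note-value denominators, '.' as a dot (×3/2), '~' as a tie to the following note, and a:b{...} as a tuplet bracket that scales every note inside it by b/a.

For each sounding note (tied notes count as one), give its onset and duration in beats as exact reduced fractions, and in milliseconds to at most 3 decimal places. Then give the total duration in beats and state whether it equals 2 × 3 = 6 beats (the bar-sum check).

1) 0.0ms=0b +909.091ms=3b
2) 909.091ms=3b +909.091ms=3b
Σ=6b of 6 (198bpm 3/4) — PASS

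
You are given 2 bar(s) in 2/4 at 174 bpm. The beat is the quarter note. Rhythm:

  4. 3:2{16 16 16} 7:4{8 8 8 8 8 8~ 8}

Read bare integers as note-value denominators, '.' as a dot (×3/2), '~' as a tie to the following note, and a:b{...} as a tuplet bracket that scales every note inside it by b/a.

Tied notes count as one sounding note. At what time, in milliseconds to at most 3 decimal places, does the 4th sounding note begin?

1. 0.0ms @ 0 + 517.241ms (3/2)
2. 517.241ms @ 3/2 + 57.471ms (1/6)
3. 574.713ms @ 5/3 + 57.471ms (1/6)
4. 632.184ms @ 11/6 + 57.471ms (1/6)
5. 689.655ms @ 2 + 98.522ms (2/7)
6. 788.177ms @ 16/7 + 98.522ms (2/7)
7. 886.7ms @ 18/7 + 98.522ms (2/7)
8. 985.222ms @ 20/7 + 98.522ms (2/7)
9. 1083.744ms @ 22/7 + 98.522ms (2/7)
10. 1182.266ms @ 24/7 + 197.044ms (4/7)

note 4 onset = 11/6b = 632.184ms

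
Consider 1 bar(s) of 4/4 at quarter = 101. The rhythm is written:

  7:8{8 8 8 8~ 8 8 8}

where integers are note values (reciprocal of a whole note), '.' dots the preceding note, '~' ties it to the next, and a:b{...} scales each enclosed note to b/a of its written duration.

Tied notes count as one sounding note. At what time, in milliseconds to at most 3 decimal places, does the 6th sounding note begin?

note 6 onset = 24/7b = 2036.775ms

1. 0.0ms @ 0 + 339.463ms (4/7)
2. 339.463ms @ 4/7 + 339.463ms (4/7)
3. 678.925ms @ 8/7 + 339.463ms (4/7)
4. 1018.388ms @ 12/7 + 678.925ms (8/7)
5. 1697.313ms @ 20/7 + 339.463ms (4/7)
6. 2036.775ms @ 24/7 + 339.463ms (4/7)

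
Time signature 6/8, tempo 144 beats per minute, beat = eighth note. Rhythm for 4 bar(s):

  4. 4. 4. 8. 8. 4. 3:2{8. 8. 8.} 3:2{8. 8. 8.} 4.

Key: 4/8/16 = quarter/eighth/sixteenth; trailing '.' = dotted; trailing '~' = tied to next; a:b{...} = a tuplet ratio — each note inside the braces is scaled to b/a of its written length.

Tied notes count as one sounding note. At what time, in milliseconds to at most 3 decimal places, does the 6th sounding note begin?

1. 0.0ms @ 0 + 1250.0ms (3)
2. 1250.0ms @ 3 + 1250.0ms (3)
3. 2500.0ms @ 6 + 1250.0ms (3)
4. 3750.0ms @ 9 + 625.0ms (3/2)
5. 4375.0ms @ 21/2 + 625.0ms (3/2)
6. 5000.0ms @ 12 + 1250.0ms (3)
7. 6250.0ms @ 15 + 416.667ms (1)
8. 6666.667ms @ 16 + 416.667ms (1)
9. 7083.333ms @ 17 + 416.667ms (1)
10. 7500.0ms @ 18 + 416.667ms (1)
11. 7916.667ms @ 19 + 416.667ms (1)
12. 8333.333ms @ 20 + 416.667ms (1)
13. 8750.0ms @ 21 + 1250.0ms (3)

note 6 onset = 12b = 5000.0ms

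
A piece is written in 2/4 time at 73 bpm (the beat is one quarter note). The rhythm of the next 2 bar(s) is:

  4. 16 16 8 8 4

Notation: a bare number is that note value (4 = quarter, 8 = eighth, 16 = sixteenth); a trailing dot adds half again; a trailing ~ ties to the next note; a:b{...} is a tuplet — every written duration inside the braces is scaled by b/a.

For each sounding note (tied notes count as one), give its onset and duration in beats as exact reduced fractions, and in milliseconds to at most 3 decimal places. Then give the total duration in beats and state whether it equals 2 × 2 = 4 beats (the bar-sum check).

1) 0.0ms=0b +1232.877ms=3/2b
2) 1232.877ms=3/2b +205.479ms=1/4b
3) 1438.356ms=7/4b +205.479ms=1/4b
4) 1643.836ms=2b +410.959ms=1/2b
5) 2054.795ms=5/2b +410.959ms=1/2b
6) 2465.753ms=3b +821.918ms=1b
Σ=4b of 4 (73bpm 2/4) — PASS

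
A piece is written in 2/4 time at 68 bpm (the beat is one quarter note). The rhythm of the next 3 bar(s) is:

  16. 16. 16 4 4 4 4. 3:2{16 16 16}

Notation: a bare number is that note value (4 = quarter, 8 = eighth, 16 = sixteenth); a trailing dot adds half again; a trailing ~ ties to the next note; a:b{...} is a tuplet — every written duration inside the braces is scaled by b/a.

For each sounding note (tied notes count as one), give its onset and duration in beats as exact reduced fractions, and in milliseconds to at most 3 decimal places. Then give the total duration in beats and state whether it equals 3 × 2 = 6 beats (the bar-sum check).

1) 0.0ms=0b +330.882ms=3/8b
2) 330.882ms=3/8b +330.882ms=3/8b
3) 661.765ms=3/4b +220.588ms=1/4b
4) 882.353ms=1b +882.353ms=1b
5) 1764.706ms=2b +882.353ms=1b
6) 2647.059ms=3b +882.353ms=1b
7) 3529.412ms=4b +1323.529ms=3/2b
8) 4852.941ms=11/2b +147.059ms=1/6b
9) 5000.0ms=17/3b +147.059ms=1/6b
10) 5147.059ms=35/6b +147.059ms=1/6b
Σ=6b of 6 (68bpm 2/4) — PASS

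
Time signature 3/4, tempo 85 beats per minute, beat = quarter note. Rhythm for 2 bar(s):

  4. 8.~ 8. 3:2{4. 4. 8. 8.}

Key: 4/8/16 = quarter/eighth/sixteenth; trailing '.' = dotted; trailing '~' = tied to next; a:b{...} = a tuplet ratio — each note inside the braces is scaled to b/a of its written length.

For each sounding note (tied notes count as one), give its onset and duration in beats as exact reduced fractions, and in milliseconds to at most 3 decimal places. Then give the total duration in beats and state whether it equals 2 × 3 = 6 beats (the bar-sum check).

1) 0.0ms=0b +1058.824ms=3/2b
2) 1058.824ms=3/2b +1058.824ms=3/2b
3) 2117.647ms=3b +705.882ms=1b
4) 2823.529ms=4b +705.882ms=1b
5) 3529.412ms=5b +352.941ms=1/2b
6) 3882.353ms=11/2b +352.941ms=1/2b
Σ=6b of 6 (85bpm 3/4) — PASS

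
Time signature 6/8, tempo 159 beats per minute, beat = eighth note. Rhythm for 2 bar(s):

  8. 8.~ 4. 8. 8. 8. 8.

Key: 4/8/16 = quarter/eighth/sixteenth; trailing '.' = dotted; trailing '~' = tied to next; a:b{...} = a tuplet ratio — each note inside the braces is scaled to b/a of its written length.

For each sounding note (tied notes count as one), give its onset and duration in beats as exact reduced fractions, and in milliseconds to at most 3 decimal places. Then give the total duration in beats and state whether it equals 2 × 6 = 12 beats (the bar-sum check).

1) 0.0ms=0b +566.038ms=3/2b
2) 566.038ms=3/2b +1698.113ms=9/2b
3) 2264.151ms=6b +566.038ms=3/2b
4) 2830.189ms=15/2b +566.038ms=3/2b
5) 3396.226ms=9b +566.038ms=3/2b
6) 3962.264ms=21/2b +566.038ms=3/2b
Σ=12b of 12 (159bpm 6/8) — PASS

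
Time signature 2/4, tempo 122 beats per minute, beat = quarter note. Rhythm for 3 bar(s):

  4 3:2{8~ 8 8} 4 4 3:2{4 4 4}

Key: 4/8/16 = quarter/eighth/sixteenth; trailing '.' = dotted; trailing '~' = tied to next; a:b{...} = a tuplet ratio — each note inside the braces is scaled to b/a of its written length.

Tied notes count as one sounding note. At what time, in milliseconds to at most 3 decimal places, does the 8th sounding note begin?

1. 0.0ms @ 0 + 491.803ms (1)
2. 491.803ms @ 1 + 327.869ms (2/3)
3. 819.672ms @ 5/3 + 163.934ms (1/3)
4. 983.607ms @ 2 + 491.803ms (1)
5. 1475.41ms @ 3 + 491.803ms (1)
6. 1967.213ms @ 4 + 327.869ms (2/3)
7. 2295.082ms @ 14/3 + 327.869ms (2/3)
8. 2622.951ms @ 16/3 + 327.869ms (2/3)

note 8 onset = 16/3b = 2622.951ms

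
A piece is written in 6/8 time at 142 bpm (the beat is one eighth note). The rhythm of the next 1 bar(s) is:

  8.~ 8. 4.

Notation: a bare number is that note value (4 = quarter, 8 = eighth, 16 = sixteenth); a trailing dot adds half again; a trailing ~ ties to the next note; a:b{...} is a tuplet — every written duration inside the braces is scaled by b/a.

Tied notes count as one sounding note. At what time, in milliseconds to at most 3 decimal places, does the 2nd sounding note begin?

1. 0.0ms @ 0 + 1267.606ms (3)
2. 1267.606ms @ 3 + 1267.606ms (3)

note 2 onset = 3b = 1267.606ms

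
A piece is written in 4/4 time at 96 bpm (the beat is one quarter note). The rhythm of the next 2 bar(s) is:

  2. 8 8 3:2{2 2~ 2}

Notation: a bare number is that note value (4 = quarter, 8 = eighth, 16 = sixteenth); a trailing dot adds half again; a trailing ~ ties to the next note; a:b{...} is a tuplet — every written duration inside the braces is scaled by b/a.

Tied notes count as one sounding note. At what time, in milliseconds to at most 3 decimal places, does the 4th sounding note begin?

note 4 onset = 4b = 2500.0ms

1. 0.0ms @ 0 + 1875.0ms (3)
2. 1875.0ms @ 3 + 312.5ms (1/2)
3. 2187.5ms @ 7/2 + 312.5ms (1/2)
4. 2500.0ms @ 4 + 833.333ms (4/3)
5. 3333.333ms @ 16/3 + 1666.667ms (8/3)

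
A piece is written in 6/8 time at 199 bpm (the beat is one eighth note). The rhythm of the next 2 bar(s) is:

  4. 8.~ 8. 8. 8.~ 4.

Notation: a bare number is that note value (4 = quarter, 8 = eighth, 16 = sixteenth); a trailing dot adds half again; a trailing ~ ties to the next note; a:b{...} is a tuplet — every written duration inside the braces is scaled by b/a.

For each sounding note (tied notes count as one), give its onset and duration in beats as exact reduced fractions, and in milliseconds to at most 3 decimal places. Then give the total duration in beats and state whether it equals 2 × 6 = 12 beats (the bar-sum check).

1) 0.0ms=0b +904.523ms=3b
2) 904.523ms=3b +904.523ms=3b
3) 1809.045ms=6b +452.261ms=3/2b
4) 2261.307ms=15/2b +1356.784ms=9/2b
Σ=12b of 12 (199bpm 6/8) — PASS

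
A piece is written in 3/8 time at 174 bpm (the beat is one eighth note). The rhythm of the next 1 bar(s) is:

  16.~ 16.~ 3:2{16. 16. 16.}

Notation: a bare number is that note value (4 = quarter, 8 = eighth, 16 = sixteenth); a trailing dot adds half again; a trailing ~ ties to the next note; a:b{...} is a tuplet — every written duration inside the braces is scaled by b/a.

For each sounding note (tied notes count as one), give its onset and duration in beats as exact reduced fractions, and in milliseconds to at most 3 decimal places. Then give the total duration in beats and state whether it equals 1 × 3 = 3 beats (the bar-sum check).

1) 0.0ms=0b +689.655ms=2b
2) 689.655ms=2b +172.414ms=1/2b
3) 862.069ms=5/2b +172.414ms=1/2b
Σ=3b of 3 (174bpm 3/8) — PASS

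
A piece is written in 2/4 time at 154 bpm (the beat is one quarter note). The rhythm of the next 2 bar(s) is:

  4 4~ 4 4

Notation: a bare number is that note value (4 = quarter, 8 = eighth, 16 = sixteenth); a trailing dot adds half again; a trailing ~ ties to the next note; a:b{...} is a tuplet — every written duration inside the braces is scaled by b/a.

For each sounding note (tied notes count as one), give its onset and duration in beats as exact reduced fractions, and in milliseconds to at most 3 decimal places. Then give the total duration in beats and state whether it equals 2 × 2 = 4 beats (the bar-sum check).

1) 0.0ms=0b +389.61ms=1b
2) 389.61ms=1b +779.221ms=2b
3) 1168.831ms=3b +389.61ms=1b
Σ=4b of 4 (154bpm 2/4) — PASS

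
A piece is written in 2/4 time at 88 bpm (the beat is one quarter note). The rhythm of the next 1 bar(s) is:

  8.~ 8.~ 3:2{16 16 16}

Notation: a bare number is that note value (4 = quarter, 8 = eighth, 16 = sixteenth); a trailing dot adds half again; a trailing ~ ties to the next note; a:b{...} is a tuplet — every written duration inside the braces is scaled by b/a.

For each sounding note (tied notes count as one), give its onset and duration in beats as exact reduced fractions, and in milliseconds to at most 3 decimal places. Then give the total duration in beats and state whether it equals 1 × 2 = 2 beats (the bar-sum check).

1) 0.0ms=0b +1136.364ms=5/3b
2) 1136.364ms=5/3b +113.636ms=1/6b
3) 1250.0ms=11/6b +113.636ms=1/6b
Σ=2b of 2 (88bpm 2/4) — PASS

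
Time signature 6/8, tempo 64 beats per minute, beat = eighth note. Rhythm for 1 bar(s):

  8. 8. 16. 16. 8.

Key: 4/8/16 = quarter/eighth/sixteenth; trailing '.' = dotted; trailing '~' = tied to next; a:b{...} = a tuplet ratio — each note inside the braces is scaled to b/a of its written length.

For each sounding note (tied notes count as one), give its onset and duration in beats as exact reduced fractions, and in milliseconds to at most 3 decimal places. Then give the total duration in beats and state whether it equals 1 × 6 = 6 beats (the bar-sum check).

1) 0.0ms=0b +1406.25ms=3/2b
2) 1406.25ms=3/2b +1406.25ms=3/2b
3) 2812.5ms=3b +703.125ms=3/4b
4) 3515.625ms=15/4b +703.125ms=3/4b
5) 4218.75ms=9/2b +1406.25ms=3/2b
Σ=6b of 6 (64bpm 6/8) — PASS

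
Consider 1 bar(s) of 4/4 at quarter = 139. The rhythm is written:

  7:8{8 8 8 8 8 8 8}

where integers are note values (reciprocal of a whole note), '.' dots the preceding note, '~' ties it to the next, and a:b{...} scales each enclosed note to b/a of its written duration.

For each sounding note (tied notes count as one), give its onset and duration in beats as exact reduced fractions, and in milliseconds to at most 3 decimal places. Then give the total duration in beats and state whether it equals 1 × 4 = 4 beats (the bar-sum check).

1) 0.0ms=0b +246.66ms=4/7b
2) 246.66ms=4/7b +246.66ms=4/7b
3) 493.32ms=8/7b +246.66ms=4/7b
4) 739.979ms=12/7b +246.66ms=4/7b
5) 986.639ms=16/7b +246.66ms=4/7b
6) 1233.299ms=20/7b +246.66ms=4/7b
7) 1479.959ms=24/7b +246.66ms=4/7b
Σ=4b of 4 (139bpm 4/4) — PASS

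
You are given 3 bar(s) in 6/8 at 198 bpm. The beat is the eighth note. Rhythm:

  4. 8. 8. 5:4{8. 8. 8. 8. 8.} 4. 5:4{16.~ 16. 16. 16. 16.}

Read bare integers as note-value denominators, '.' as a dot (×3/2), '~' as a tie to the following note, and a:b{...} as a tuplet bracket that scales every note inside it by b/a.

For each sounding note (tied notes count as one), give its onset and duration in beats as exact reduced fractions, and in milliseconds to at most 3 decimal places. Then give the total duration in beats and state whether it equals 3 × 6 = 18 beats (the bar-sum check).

1) 0.0ms=0b +909.091ms=3b
2) 909.091ms=3b +454.545ms=3/2b
3) 1363.636ms=9/2b +454.545ms=3/2b
4) 1818.182ms=6b +363.636ms=6/5b
5) 2181.818ms=36/5b +363.636ms=6/5b
6) 2545.455ms=42/5b +363.636ms=6/5b
7) 2909.091ms=48/5b +363.636ms=6/5b
8) 3272.727ms=54/5b +363.636ms=6/5b
9) 3636.364ms=12b +909.091ms=3b
10) 4545.455ms=15b +363.636ms=6/5b
11) 4909.091ms=81/5b +181.818ms=3/5b
12) 5090.909ms=84/5b +181.818ms=3/5b
13) 5272.727ms=87/5b +181.818ms=3/5b
Σ=18b of 18 (198bpm 6/8) — PASS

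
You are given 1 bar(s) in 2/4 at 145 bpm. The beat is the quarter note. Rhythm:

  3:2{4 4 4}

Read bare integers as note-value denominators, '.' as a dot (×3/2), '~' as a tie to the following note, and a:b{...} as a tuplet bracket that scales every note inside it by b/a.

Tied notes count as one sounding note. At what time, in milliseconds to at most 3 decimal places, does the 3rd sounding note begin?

note 3 onset = 4/3b = 551.724ms

1. 0.0ms @ 0 + 275.862ms (2/3)
2. 275.862ms @ 2/3 + 275.862ms (2/3)
3. 551.724ms @ 4/3 + 275.862ms (2/3)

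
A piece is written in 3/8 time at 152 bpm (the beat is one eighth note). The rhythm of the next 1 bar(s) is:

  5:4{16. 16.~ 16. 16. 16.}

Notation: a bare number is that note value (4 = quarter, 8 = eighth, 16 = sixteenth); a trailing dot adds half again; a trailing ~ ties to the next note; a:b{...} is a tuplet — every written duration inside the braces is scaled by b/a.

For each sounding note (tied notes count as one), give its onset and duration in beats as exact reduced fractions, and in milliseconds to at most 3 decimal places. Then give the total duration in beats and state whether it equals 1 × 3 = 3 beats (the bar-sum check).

1) 0.0ms=0b +236.842ms=3/5b
2) 236.842ms=3/5b +473.684ms=6/5b
3) 710.526ms=9/5b +236.842ms=3/5b
4) 947.368ms=12/5b +236.842ms=3/5b
Σ=3b of 3 (152bpm 3/8) — PASS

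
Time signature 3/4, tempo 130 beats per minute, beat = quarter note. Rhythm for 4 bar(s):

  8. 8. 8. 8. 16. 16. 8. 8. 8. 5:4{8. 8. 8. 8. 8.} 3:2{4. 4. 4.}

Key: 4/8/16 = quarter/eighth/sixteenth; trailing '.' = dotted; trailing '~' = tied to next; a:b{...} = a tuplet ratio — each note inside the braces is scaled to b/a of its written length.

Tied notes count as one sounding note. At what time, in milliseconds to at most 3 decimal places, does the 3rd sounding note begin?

1. 0.0ms @ 0 + 346.154ms (3/4)
2. 346.154ms @ 3/4 + 346.154ms (3/4)
3. 692.308ms @ 3/2 + 346.154ms (3/4)
4. 1038.462ms @ 9/4 + 346.154ms (3/4)
5. 1384.615ms @ 3 + 173.077ms (3/8)
6. 1557.692ms @ 27/8 + 173.077ms (3/8)
7. 1730.769ms @ 15/4 + 346.154ms (3/4)
8. 2076.923ms @ 9/2 + 346.154ms (3/4)
9. 2423.077ms @ 21/4 + 346.154ms (3/4)
10. 2769.231ms @ 6 + 276.923ms (3/5)
11. 3046.154ms @ 33/5 + 276.923ms (3/5)
12. 3323.077ms @ 36/5 + 276.923ms (3/5)
13. 3600.0ms @ 39/5 + 276.923ms (3/5)
14. 3876.923ms @ 42/5 + 276.923ms (3/5)
15. 4153.846ms @ 9 + 461.538ms (1)
16. 4615.385ms @ 10 + 461.538ms (1)
17. 5076.923ms @ 11 + 461.538ms (1)

note 3 onset = 3/2b = 692.308ms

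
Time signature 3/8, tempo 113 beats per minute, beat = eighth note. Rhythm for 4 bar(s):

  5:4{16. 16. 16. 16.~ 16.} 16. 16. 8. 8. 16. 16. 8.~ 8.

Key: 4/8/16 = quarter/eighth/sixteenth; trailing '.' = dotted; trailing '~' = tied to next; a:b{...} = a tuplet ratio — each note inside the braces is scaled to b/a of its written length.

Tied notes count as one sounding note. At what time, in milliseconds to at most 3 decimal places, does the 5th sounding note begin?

note 5 onset = 3b = 1592.92ms

1. 0.0ms @ 0 + 318.584ms (3/5)
2. 318.584ms @ 3/5 + 318.584ms (3/5)
3. 637.168ms @ 6/5 + 318.584ms (3/5)
4. 955.752ms @ 9/5 + 637.168ms (6/5)
5. 1592.92ms @ 3 + 398.23ms (3/4)
6. 1991.15ms @ 15/4 + 398.23ms (3/4)
7. 2389.381ms @ 9/2 + 796.46ms (3/2)
8. 3185.841ms @ 6 + 796.46ms (3/2)
9. 3982.301ms @ 15/2 + 398.23ms (3/4)
10. 4380.531ms @ 33/4 + 398.23ms (3/4)
11. 4778.761ms @ 9 + 1592.92ms (3)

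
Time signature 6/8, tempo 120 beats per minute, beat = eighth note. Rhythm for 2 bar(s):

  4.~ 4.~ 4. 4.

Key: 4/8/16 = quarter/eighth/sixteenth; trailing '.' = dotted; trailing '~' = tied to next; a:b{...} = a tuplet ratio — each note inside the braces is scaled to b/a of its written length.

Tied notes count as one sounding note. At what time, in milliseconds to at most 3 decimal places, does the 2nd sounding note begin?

note 2 onset = 9b = 4500.0ms

1. 0.0ms @ 0 + 4500.0ms (9)
2. 4500.0ms @ 9 + 1500.0ms (3)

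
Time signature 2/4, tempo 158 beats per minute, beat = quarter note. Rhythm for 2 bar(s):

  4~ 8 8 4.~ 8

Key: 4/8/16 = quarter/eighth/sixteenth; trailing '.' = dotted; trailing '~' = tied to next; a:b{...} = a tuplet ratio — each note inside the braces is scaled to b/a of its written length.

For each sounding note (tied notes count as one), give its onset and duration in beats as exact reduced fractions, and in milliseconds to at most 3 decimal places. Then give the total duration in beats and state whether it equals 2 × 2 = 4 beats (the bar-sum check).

1) 0.0ms=0b +569.62ms=3/2b
2) 569.62ms=3/2b +189.873ms=1/2b
3) 759.494ms=2b +759.494ms=2b
Σ=4b of 4 (158bpm 2/4) — PASS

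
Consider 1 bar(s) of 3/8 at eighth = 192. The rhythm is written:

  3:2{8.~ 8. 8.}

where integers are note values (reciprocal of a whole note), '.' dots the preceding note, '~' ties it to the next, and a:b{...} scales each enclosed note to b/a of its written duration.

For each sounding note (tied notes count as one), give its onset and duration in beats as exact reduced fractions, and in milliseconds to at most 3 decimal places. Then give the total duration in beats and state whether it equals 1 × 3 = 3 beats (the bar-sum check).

1) 0.0ms=0b +625.0ms=2b
2) 625.0ms=2b +312.5ms=1b
Σ=3b of 3 (192bpm 3/8) — PASS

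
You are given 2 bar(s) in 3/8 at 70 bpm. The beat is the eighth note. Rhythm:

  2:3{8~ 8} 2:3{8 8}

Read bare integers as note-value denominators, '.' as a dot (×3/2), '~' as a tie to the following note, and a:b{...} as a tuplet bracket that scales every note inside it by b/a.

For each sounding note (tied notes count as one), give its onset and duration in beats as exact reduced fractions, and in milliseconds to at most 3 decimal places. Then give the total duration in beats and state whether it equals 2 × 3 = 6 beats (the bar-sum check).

1) 0.0ms=0b +2571.429ms=3b
2) 2571.429ms=3b +1285.714ms=3/2b
3) 3857.143ms=9/2b +1285.714ms=3/2b
Σ=6b of 6 (70bpm 3/8) — PASS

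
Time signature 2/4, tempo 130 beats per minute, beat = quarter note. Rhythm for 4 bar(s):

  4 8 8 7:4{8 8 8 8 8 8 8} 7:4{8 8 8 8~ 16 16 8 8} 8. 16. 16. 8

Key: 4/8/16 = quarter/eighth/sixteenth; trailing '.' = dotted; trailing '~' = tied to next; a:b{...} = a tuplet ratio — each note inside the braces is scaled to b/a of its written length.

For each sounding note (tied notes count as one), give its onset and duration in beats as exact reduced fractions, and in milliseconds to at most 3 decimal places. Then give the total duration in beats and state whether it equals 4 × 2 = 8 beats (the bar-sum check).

1) 0.0ms=0b +461.538ms=1b
2) 461.538ms=1b +230.769ms=1/2b
3) 692.308ms=3/2b +230.769ms=1/2b
4) 923.077ms=2b +131.868ms=2/7b
5) 1054.945ms=16/7b +131.868ms=2/7b
6) 1186.813ms=18/7b +131.868ms=2/7b
7) 1318.681ms=20/7b +131.868ms=2/7b
8) 1450.549ms=22/7b +131.868ms=2/7b
9) 1582.418ms=24/7b +131.868ms=2/7b
10) 1714.286ms=26/7b +131.868ms=2/7b
11) 1846.154ms=4b +131.868ms=2/7b
12) 1978.022ms=30/7b +131.868ms=2/7b
13) 2109.89ms=32/7b +131.868ms=2/7b
14) 2241.758ms=34/7b +197.802ms=3/7b
15) 2439.56ms=37/7b +65.934ms=1/7b
16) 2505.495ms=38/7b +131.868ms=2/7b
17) 2637.363ms=40/7b +131.868ms=2/7b
18) 2769.231ms=6b +346.154ms=3/4b
19) 3115.385ms=27/4b +173.077ms=3/8b
20) 3288.462ms=57/8b +173.077ms=3/8b
21) 3461.538ms=15/2b +230.769ms=1/2b
Σ=8b of 8 (130bpm 2/4) — PASS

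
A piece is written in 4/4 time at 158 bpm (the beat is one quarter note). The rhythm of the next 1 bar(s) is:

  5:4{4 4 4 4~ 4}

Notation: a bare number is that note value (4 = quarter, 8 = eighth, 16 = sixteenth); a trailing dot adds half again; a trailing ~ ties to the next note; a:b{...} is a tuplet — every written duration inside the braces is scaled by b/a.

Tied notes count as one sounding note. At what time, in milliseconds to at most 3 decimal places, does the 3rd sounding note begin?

1. 0.0ms @ 0 + 303.797ms (4/5)
2. 303.797ms @ 4/5 + 303.797ms (4/5)
3. 607.595ms @ 8/5 + 303.797ms (4/5)
4. 911.392ms @ 12/5 + 607.595ms (8/5)

note 3 onset = 8/5b = 607.595ms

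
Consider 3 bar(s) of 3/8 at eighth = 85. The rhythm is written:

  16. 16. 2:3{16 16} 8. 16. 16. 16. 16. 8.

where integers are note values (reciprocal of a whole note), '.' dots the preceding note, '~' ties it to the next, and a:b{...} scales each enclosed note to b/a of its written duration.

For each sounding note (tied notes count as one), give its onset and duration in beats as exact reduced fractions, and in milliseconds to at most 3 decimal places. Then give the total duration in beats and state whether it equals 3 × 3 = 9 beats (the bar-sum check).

1) 0.0ms=0b +529.412ms=3/4b
2) 529.412ms=3/4b +529.412ms=3/4b
3) 1058.824ms=3/2b +529.412ms=3/4b
4) 1588.235ms=9/4b +529.412ms=3/4b
5) 2117.647ms=3b +1058.824ms=3/2b
6) 3176.471ms=9/2b +529.412ms=3/4b
7) 3705.882ms=21/4b +529.412ms=3/4b
8) 4235.294ms=6b +529.412ms=3/4b
9) 4764.706ms=27/4b +529.412ms=3/4b
10) 5294.118ms=15/2b +1058.824ms=3/2b
Σ=9b of 9 (85bpm 3/8) — PASS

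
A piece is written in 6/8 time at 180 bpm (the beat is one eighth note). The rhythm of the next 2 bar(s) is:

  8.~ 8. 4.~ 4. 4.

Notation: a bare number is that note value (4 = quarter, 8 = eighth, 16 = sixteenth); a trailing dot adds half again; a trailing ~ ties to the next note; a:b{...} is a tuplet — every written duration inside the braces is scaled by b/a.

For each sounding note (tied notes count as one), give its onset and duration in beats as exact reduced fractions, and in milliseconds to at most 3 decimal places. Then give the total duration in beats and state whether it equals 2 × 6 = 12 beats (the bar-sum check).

1) 0.0ms=0b +1000.0ms=3b
2) 1000.0ms=3b +2000.0ms=6b
3) 3000.0ms=9b +1000.0ms=3b
Σ=12b of 12 (180bpm 6/8) — PASS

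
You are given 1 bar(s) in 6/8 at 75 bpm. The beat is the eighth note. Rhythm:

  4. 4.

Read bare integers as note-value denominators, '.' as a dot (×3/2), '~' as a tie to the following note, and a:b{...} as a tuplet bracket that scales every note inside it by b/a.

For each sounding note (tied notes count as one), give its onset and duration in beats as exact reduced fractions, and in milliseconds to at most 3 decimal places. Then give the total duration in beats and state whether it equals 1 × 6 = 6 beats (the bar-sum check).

1) 0.0ms=0b +2400.0ms=3b
2) 2400.0ms=3b +2400.0ms=3b
Σ=6b of 6 (75bpm 6/8) — PASS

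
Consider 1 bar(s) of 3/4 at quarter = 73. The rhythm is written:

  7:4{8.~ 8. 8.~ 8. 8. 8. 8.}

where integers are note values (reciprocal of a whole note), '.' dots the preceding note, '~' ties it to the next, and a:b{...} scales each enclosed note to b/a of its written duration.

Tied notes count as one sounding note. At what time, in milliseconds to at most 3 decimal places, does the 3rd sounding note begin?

1. 0.0ms @ 0 + 704.501ms (6/7)
2. 704.501ms @ 6/7 + 704.501ms (6/7)
3. 1409.002ms @ 12/7 + 352.25ms (3/7)
4. 1761.252ms @ 15/7 + 352.25ms (3/7)
5. 2113.503ms @ 18/7 + 352.25ms (3/7)

note 3 onset = 12/7b = 1409.002ms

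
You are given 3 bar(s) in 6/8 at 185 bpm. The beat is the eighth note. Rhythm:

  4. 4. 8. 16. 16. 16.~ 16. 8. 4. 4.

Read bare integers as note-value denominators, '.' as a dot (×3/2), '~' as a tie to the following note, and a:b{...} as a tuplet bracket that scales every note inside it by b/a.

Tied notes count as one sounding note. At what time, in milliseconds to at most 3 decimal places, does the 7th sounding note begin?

note 7 onset = 21/2b = 3405.405ms

1. 0.0ms @ 0 + 972.973ms (3)
2. 972.973ms @ 3 + 972.973ms (3)
3. 1945.946ms @ 6 + 486.486ms (3/2)
4. 2432.432ms @ 15/2 + 243.243ms (3/4)
5. 2675.676ms @ 33/4 + 243.243ms (3/4)
6. 2918.919ms @ 9 + 486.486ms (3/2)
7. 3405.405ms @ 21/2 + 486.486ms (3/2)
8. 3891.892ms @ 12 + 972.973ms (3)
9. 4864.865ms @ 15 + 972.973ms (3)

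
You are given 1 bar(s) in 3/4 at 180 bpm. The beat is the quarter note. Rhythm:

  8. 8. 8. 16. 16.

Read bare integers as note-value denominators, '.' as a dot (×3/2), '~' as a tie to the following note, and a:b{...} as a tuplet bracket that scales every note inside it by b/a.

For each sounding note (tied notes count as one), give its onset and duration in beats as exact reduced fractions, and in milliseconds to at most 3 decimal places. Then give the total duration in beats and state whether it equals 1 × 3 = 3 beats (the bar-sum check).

1) 0.0ms=0b +250.0ms=3/4b
2) 250.0ms=3/4b +250.0ms=3/4b
3) 500.0ms=3/2b +250.0ms=3/4b
4) 750.0ms=9/4b +125.0ms=3/8b
5) 875.0ms=21/8b +125.0ms=3/8b
Σ=3b of 3 (180bpm 3/4) — PASS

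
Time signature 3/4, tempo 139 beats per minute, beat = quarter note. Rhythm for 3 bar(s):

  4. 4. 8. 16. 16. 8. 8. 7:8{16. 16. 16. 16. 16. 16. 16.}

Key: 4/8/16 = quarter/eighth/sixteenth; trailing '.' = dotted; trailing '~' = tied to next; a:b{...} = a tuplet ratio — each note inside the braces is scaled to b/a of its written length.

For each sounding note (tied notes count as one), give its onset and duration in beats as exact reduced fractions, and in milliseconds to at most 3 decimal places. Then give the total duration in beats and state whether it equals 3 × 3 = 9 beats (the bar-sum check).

1) 0.0ms=0b +647.482ms=3/2b
2) 647.482ms=3/2b +647.482ms=3/2b
3) 1294.964ms=3b +323.741ms=3/4b
4) 1618.705ms=15/4b +161.871ms=3/8b
5) 1780.576ms=33/8b +161.871ms=3/8b
6) 1942.446ms=9/2b +323.741ms=3/4b
7) 2266.187ms=21/4b +323.741ms=3/4b
8) 2589.928ms=6b +184.995ms=3/7b
9) 2774.923ms=45/7b +184.995ms=3/7b
10) 2959.918ms=48/7b +184.995ms=3/7b
11) 3144.913ms=51/7b +184.995ms=3/7b
12) 3329.908ms=54/7b +184.995ms=3/7b
13) 3514.902ms=57/7b +184.995ms=3/7b
14) 3699.897ms=60/7b +184.995ms=3/7b
Σ=9b of 9 (139bpm 3/4) — PASS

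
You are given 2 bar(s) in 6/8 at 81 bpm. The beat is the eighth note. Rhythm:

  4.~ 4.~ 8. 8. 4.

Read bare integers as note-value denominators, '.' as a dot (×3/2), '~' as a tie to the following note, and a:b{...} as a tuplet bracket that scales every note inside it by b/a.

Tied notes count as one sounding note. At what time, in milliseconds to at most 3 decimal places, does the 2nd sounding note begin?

1. 0.0ms @ 0 + 5555.556ms (15/2)
2. 5555.556ms @ 15/2 + 1111.111ms (3/2)
3. 6666.667ms @ 9 + 2222.222ms (3)

note 2 onset = 15/2b = 5555.556ms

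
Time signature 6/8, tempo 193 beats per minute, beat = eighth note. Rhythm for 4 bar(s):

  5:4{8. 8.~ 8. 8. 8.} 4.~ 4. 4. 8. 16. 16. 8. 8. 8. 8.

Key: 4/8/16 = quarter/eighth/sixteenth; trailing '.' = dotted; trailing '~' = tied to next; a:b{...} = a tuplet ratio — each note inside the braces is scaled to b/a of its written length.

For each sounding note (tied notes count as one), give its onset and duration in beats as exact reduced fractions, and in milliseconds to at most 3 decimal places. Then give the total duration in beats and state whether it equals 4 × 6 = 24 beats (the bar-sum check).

1) 0.0ms=0b +373.057ms=6/5b
2) 373.057ms=6/5b +746.114ms=12/5b
3) 1119.171ms=18/5b +373.057ms=6/5b
4) 1492.228ms=24/5b +373.057ms=6/5b
5) 1865.285ms=6b +1865.285ms=6b
6) 3730.57ms=12b +932.642ms=3b
7) 4663.212ms=15b +466.321ms=3/2b
8) 5129.534ms=33/2b +233.161ms=3/4b
9) 5362.694ms=69/4b +233.161ms=3/4b
10) 5595.855ms=18b +466.321ms=3/2b
11) 6062.176ms=39/2b +466.321ms=3/2b
12) 6528.497ms=21b +466.321ms=3/2b
13) 6994.819ms=45/2b +466.321ms=3/2b
Σ=24b of 24 (193bpm 6/8) — PASS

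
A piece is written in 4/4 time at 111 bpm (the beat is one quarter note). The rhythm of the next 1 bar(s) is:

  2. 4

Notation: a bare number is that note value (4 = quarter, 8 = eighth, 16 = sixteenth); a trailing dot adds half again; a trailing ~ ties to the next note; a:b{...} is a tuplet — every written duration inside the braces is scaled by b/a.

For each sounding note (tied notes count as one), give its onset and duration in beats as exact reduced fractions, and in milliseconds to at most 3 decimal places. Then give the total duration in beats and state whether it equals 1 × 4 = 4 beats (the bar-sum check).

1) 0.0ms=0b +1621.622ms=3b
2) 1621.622ms=3b +540.541ms=1b
Σ=4b of 4 (111bpm 4/4) — PASS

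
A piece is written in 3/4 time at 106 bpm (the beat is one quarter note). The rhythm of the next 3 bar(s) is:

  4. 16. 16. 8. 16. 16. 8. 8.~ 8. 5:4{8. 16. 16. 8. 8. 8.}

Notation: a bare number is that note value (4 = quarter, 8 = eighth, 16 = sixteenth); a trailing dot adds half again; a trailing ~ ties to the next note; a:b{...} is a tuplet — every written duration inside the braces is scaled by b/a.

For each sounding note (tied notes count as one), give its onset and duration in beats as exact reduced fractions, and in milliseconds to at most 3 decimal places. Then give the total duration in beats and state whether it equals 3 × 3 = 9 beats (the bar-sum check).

1) 0.0ms=0b +849.057ms=3/2b
2) 849.057ms=3/2b +212.264ms=3/8b
3) 1061.321ms=15/8b +212.264ms=3/8b
4) 1273.585ms=9/4b +424.528ms=3/4b
5) 1698.113ms=3b +212.264ms=3/8b
6) 1910.377ms=27/8b +212.264ms=3/8b
7) 2122.642ms=15/4b +424.528ms=3/4b
8) 2547.17ms=9/2b +849.057ms=3/2b
9) 3396.226ms=6b +339.623ms=3/5b
10) 3735.849ms=33/5b +169.811ms=3/10b
11) 3905.66ms=69/10b +169.811ms=3/10b
12) 4075.472ms=36/5b +339.623ms=3/5b
13) 4415.094ms=39/5b +339.623ms=3/5b
14) 4754.717ms=42/5b +339.623ms=3/5b
Σ=9b of 9 (106bpm 3/4) — PASS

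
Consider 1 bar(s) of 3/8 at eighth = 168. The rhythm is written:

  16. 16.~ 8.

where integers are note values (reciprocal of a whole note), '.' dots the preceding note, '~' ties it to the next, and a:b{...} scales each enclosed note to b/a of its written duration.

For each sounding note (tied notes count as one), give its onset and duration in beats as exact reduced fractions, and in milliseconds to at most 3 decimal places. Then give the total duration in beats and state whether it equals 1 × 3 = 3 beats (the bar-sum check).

1) 0.0ms=0b +267.857ms=3/4b
2) 267.857ms=3/4b +803.571ms=9/4b
Σ=3b of 3 (168bpm 3/8) — PASS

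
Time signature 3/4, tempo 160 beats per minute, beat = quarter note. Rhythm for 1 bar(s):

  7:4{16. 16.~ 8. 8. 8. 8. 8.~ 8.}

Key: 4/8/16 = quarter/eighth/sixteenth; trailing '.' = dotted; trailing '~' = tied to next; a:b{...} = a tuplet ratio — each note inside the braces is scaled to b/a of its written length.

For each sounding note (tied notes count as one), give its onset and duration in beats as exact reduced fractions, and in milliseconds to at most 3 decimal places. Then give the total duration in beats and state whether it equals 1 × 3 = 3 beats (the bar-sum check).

1) 0.0ms=0b +80.357ms=3/14b
2) 80.357ms=3/14b +241.071ms=9/14b
3) 321.429ms=6/7b +160.714ms=3/7b
4) 482.143ms=9/7b +160.714ms=3/7b
5) 642.857ms=12/7b +160.714ms=3/7b
6) 803.571ms=15/7b +321.429ms=6/7b
Σ=3b of 3 (160bpm 3/4) — PASS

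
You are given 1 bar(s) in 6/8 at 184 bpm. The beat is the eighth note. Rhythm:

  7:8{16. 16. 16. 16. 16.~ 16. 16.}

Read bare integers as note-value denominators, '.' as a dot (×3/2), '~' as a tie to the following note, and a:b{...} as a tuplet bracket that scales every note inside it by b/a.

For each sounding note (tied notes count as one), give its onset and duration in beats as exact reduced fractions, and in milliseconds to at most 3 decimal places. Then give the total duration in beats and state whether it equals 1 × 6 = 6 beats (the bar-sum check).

1) 0.0ms=0b +279.503ms=6/7b
2) 279.503ms=6/7b +279.503ms=6/7b
3) 559.006ms=12/7b +279.503ms=6/7b
4) 838.509ms=18/7b +279.503ms=6/7b
5) 1118.012ms=24/7b +559.006ms=12/7b
6) 1677.019ms=36/7b +279.503ms=6/7b
Σ=6b of 6 (184bpm 6/8) — PASS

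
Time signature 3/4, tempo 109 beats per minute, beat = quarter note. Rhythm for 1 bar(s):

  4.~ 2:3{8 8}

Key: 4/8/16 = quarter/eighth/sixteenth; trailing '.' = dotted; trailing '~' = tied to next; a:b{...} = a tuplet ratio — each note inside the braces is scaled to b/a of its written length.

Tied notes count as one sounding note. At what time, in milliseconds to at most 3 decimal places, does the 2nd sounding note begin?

note 2 onset = 9/4b = 1238.532ms

1. 0.0ms @ 0 + 1238.532ms (9/4)
2. 1238.532ms @ 9/4 + 412.844ms (3/4)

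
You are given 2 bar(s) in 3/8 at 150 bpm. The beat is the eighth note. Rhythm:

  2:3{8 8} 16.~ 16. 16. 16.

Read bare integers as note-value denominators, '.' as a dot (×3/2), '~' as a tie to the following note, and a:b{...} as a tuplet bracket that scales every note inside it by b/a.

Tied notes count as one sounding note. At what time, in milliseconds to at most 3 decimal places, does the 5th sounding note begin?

note 5 onset = 21/4b = 2100.0ms

1. 0.0ms @ 0 + 600.0ms (3/2)
2. 600.0ms @ 3/2 + 600.0ms (3/2)
3. 1200.0ms @ 3 + 600.0ms (3/2)
4. 1800.0ms @ 9/2 + 300.0ms (3/4)
5. 2100.0ms @ 21/4 + 300.0ms (3/4)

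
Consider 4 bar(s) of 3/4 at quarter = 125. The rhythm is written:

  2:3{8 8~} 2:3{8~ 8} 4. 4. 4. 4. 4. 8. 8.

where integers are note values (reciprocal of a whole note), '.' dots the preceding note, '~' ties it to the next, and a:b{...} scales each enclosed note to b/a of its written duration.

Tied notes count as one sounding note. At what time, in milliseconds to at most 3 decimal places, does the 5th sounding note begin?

note 5 onset = 6b = 2880.0ms

1. 0.0ms @ 0 + 360.0ms (3/4)
2. 360.0ms @ 3/4 + 1080.0ms (9/4)
3. 1440.0ms @ 3 + 720.0ms (3/2)
4. 2160.0ms @ 9/2 + 720.0ms (3/2)
5. 2880.0ms @ 6 + 720.0ms (3/2)
6. 3600.0ms @ 15/2 + 720.0ms (3/2)
7. 4320.0ms @ 9 + 720.0ms (3/2)
8. 5040.0ms @ 21/2 + 360.0ms (3/4)
9. 5400.0ms @ 45/4 + 360.0ms (3/4)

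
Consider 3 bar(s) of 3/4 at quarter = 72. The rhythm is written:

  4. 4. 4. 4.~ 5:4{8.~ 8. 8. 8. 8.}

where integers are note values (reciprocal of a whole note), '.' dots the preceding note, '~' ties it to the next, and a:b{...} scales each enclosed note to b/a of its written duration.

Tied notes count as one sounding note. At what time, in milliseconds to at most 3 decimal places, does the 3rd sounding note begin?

1. 0.0ms @ 0 + 1250.0ms (3/2)
2. 1250.0ms @ 3/2 + 1250.0ms (3/2)
3. 2500.0ms @ 3 + 1250.0ms (3/2)
4. 3750.0ms @ 9/2 + 2250.0ms (27/10)
5. 6000.0ms @ 36/5 + 500.0ms (3/5)
6. 6500.0ms @ 39/5 + 500.0ms (3/5)
7. 7000.0ms @ 42/5 + 500.0ms (3/5)

note 3 onset = 3b = 2500.0ms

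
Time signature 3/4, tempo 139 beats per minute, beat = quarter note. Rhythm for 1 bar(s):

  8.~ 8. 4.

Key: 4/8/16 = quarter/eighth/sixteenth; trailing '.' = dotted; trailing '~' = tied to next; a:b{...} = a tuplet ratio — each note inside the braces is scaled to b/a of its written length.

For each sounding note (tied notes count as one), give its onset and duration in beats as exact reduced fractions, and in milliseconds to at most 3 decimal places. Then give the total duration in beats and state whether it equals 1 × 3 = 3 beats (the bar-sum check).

1) 0.0ms=0b +647.482ms=3/2b
2) 647.482ms=3/2b +647.482ms=3/2b
Σ=3b of 3 (139bpm 3/4) — PASS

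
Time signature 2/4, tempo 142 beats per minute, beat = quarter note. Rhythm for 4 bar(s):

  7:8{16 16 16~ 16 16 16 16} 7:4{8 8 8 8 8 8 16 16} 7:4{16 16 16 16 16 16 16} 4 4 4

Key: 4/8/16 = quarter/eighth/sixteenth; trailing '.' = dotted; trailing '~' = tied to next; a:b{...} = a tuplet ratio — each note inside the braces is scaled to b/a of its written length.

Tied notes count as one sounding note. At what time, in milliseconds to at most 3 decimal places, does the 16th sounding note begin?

1. 0.0ms @ 0 + 120.724ms (2/7)
2. 120.724ms @ 2/7 + 120.724ms (2/7)
3. 241.449ms @ 4/7 + 241.449ms (4/7)
4. 482.897ms @ 8/7 + 120.724ms (2/7)
5. 603.622ms @ 10/7 + 120.724ms (2/7)
6. 724.346ms @ 12/7 + 120.724ms (2/7)
7. 845.07ms @ 2 + 120.724ms (2/7)
8. 965.795ms @ 16/7 + 120.724ms (2/7)
9. 1086.519ms @ 18/7 + 120.724ms (2/7)
10. 1207.243ms @ 20/7 + 120.724ms (2/7)
11. 1327.968ms @ 22/7 + 120.724ms (2/7)
12. 1448.692ms @ 24/7 + 120.724ms (2/7)
13. 1569.416ms @ 26/7 + 60.362ms (1/7)
14. 1629.779ms @ 27/7 + 60.362ms (1/7)
15. 1690.141ms @ 4 + 60.362ms (1/7)
16. 1750.503ms @ 29/7 + 60.362ms (1/7)
17. 1810.865ms @ 30/7 + 60.362ms (1/7)
18. 1871.227ms @ 31/7 + 60.362ms (1/7)
19. 1931.59ms @ 32/7 + 60.362ms (1/7)
20. 1991.952ms @ 33/7 + 60.362ms (1/7)
21. 2052.314ms @ 34/7 + 60.362ms (1/7)
22. 2112.676ms @ 5 + 422.535ms (1)
23. 2535.211ms @ 6 + 422.535ms (1)
24. 2957.746ms @ 7 + 422.535ms (1)

note 16 onset = 29/7b = 1750.503ms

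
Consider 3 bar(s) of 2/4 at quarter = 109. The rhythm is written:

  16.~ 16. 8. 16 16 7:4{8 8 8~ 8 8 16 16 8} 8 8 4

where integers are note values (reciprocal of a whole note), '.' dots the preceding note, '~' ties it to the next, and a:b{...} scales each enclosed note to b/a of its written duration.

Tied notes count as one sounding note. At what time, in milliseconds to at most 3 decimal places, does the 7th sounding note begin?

1. 0.0ms @ 0 + 412.844ms (3/4)
2. 412.844ms @ 3/4 + 412.844ms (3/4)
3. 825.688ms @ 3/2 + 137.615ms (1/4)
4. 963.303ms @ 7/4 + 137.615ms (1/4)
5. 1100.917ms @ 2 + 157.274ms (2/7)
6. 1258.191ms @ 16/7 + 157.274ms (2/7)
7. 1415.465ms @ 18/7 + 314.548ms (4/7)
8. 1730.013ms @ 22/7 + 157.274ms (2/7)
9. 1887.287ms @ 24/7 + 78.637ms (1/7)
10. 1965.924ms @ 25/7 + 78.637ms (1/7)
11. 2044.561ms @ 26/7 + 157.274ms (2/7)
12. 2201.835ms @ 4 + 275.229ms (1/2)
13. 2477.064ms @ 9/2 + 275.229ms (1/2)
14. 2752.294ms @ 5 + 550.459ms (1)

note 7 onset = 18/7b = 1415.465ms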